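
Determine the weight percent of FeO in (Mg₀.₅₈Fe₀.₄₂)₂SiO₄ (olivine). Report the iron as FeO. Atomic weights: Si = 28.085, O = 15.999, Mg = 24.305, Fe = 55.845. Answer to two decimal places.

Molar mass of (Mg₀.₅₈Fe₀.₄₂)₂SiO₄ = 1.16*24.305 + 0.84*55.845 + 1*28.085 + 4*15.999 = 167.185 g/mol.
Each formula unit contains 0.84 Fe, equivalent to 0.84/1 = 0.8400 mol FeO.
M(FeO) = 1×55.845 + 1×15.999 = 71.844 g/mol.
Mass of FeO per formula unit = 0.8400 × 71.844 = 60.349 g.
FeO wt% = 60.349 / 167.185 × 100 = 36.10%.

36.10 wt%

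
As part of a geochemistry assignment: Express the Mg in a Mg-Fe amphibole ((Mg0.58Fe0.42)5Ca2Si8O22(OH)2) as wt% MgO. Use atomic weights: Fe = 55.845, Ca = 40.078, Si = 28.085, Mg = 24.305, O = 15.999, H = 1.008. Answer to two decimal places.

Formula mass = 878.587 g/mol.
2.90 Mg → 2.9000 mol MgO per formula unit; M(MgO) = 40.304, so MgO mass = 116.882 g.
116.882/878.587 × 100 = 13.30 wt%.

13.30 wt%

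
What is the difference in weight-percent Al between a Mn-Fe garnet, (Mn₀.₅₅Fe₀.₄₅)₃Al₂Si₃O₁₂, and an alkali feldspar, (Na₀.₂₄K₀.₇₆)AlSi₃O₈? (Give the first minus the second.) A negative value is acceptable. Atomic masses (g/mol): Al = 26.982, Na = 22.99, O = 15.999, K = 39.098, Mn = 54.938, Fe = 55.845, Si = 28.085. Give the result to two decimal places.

1.04 percentage points

M((Mn₀.₅₅Fe₀.₄₅)₃Al₂Si₃O₁₂) = 496.245 g/mol, so wt% Al = 53.964/496.245 × 100 = 10.87%.
M((Na₀.₂₄K₀.₇₆)AlSi₃O₈) = 274.461 g/mol, so wt% Al = 26.982/274.461 × 100 = 9.83%.
10.87 − 9.83 = 1.04 pp.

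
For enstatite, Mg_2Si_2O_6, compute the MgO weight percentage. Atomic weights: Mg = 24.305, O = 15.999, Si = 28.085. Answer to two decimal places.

40.15 wt%

Molar mass of Mg_2Si_2O_6 = 2×24.305 + 2×28.085 + 6×15.999 = 200.774 g/mol.
Each formula unit contains 2 Mg, equivalent to 2/1 = 2.0000 mol MgO.
M(MgO) = 1×24.305 + 1×15.999 = 40.304 g/mol.
Mass of MgO per formula unit = 2.0000 × 40.304 = 80.608 g.
MgO wt% = 80.608 / 200.774 × 100 = 40.15%.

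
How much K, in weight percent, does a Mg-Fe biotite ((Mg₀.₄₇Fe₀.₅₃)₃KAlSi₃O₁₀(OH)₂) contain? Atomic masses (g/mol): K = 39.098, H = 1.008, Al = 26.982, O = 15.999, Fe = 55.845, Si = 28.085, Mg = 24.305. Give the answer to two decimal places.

8.36 weight percent

Molar mass of (Mg₀.₄₇Fe₀.₅₃)₃KAlSi₃O₁₀(OH)₂: 1.41×24.305 + 1.59×55.845 + 1×39.098 + 1×26.982 + 3×28.085 + 12×15.999 + 2×1.008 = 467.403 g/mol.
Mass of K per formula unit: 1 × 39.098 = 39.098 g.
Weight fraction K = 39.098 / 467.403 = 0.0836.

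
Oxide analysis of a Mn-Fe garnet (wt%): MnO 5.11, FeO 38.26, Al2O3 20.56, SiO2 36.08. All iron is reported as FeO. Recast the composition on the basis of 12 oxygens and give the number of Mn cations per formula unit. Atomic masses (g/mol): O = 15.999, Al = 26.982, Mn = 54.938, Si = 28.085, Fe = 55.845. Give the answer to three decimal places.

0.359 Mn apfu

MnO (M=70.937): mol = 0.07204; Mn = 0.07204, O = 0.07204.
FeO (M=71.844): mol = 0.53254; Fe = 0.53254, O = 0.53254.
Al2O3 (M=101.961): mol = 0.20165; Al = 0.40330, O = 0.60495.
SiO2 (M=60.083): mol = 0.60050; Si = 0.60050, O = 1.20100.
ΣO = 2.41053; factor = 12/ΣO = 4.97816.
Mn apfu = 0.07204 × 4.97816 = 0.359.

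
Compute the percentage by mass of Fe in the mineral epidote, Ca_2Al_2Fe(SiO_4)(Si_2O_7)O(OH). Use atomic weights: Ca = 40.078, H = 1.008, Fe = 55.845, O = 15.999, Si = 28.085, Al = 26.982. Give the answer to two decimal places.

Formula mass = 2·40.078 + 2·26.982 + 1·55.845 + 3·28.085 + 13·15.999 + 1·1.008 = 483.215 g/mol, of which 55.845 g is Fe.
So Fe makes up 55.845/483.215 = 0.1156 of the mass, i.e. 11.56%.

11.56 mass %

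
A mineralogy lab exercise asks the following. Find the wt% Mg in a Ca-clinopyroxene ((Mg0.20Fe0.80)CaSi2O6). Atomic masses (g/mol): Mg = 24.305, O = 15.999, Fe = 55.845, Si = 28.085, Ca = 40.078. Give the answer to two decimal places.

2.01 weight percent

Formula mass = 0.20·24.305 + 0.80·55.845 + 1·40.078 + 2·28.085 + 6·15.999 = 241.779 g/mol, of which 4.861 g is Mg.
So Mg makes up 4.861/241.779 = 0.0201 of the mass, i.e. 2.01%.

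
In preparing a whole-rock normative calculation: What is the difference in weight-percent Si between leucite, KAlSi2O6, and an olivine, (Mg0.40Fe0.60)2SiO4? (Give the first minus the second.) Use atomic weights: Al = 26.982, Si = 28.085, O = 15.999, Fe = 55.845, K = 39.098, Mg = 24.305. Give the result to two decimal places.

10.01 percentage points

Si in KAlSi2O6: molar mass 218.244 g/mol; 2×28.085 = 56.170 g → 25.74 wt%.
Si in (Mg0.40Fe0.60)2SiO4: molar mass 178.539 g/mol; 1×28.085 = 28.085 g → 15.73 wt%.
Difference = 25.74 − 15.73 = 10.01 percentage points.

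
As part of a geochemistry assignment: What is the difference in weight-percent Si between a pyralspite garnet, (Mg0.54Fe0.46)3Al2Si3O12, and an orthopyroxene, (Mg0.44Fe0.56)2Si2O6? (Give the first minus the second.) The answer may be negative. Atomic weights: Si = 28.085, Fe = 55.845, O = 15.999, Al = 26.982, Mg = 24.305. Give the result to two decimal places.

-4.93 percentage points

First mineral: 84.255 g Si in 446.647 g formula = 18.86 wt% Si.
Second mineral: 56.170 g Si in 236.099 g formula = 23.79 wt% Si.
18.86% − 23.79% gives a difference of -4.93 percentage points.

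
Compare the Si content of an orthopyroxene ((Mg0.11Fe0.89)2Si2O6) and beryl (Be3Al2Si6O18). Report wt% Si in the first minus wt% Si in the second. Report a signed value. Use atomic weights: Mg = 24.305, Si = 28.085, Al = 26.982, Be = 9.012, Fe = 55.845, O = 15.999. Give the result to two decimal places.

M((Mg0.11Fe0.89)2Si2O6) = 256.915 g/mol, so wt% Si = 56.170/256.915 × 100 = 21.86%.
M(Be3Al2Si6O18) = 537.492 g/mol, so wt% Si = 168.510/537.492 × 100 = 31.35%.
21.86 − 31.35 = -9.49 pp.

-9.49 percentage points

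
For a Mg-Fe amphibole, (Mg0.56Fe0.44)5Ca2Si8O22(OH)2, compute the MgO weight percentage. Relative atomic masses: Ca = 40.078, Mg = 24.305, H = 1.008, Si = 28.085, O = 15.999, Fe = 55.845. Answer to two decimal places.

Formula mass = 881.741 g/mol.
2.80 Mg → 2.8000 mol MgO per formula unit; M(MgO) = 40.304, so MgO mass = 112.851 g.
112.851/881.741 × 100 = 12.80 wt%.

12.80 wt%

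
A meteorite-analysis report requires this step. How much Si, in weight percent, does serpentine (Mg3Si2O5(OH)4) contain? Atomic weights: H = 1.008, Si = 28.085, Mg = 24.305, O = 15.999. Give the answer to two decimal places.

Formula mass = 3·24.305 + 2·28.085 + 9·15.999 + 4·1.008 = 277.108 g/mol, of which 56.170 g is Si.
So Si makes up 56.170/277.108 = 0.2027 of the mass, i.e. 20.27%.

20.27 weight percent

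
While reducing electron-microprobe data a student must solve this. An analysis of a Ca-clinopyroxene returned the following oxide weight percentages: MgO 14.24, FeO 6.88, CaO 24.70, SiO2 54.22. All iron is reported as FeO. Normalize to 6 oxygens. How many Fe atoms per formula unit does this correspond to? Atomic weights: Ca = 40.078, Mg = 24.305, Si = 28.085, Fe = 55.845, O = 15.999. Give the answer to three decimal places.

0.213 Fe apfu

14.24 wt% MgO ÷ 40.304 g/mol = 0.35331 mol, giving 0.35331 Mg and 0.35331 O.
6.88 wt% FeO ÷ 71.844 g/mol = 0.09576 mol, giving 0.09576 Fe and 0.09576 O.
24.70 wt% CaO ÷ 56.077 g/mol = 0.44047 mol, giving 0.44047 Ca and 0.44047 O.
54.22 wt% SiO2 ÷ 60.083 g/mol = 0.90242 mol, giving 0.90242 Si and 1.80484 O.
Oxygen sums to 2.69438; scaling by 6/2.69438 = 2.22686 puts the formula on 6 O.
Fe: 0.09576 × 2.22686 = 0.213 atoms per formula unit.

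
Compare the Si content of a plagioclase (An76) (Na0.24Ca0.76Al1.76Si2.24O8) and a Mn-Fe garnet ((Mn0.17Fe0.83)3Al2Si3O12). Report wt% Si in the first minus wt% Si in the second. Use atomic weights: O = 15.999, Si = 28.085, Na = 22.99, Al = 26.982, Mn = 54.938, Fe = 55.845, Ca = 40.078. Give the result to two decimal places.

M(Na0.24Ca0.76Al1.76Si2.24O8) = 274.368 g/mol, so wt% Si = 62.910/274.368 × 100 = 22.93%.
M((Mn0.17Fe0.83)3Al2Si3O12) = 497.279 g/mol, so wt% Si = 84.255/497.279 × 100 = 16.94%.
22.93 − 16.94 = 5.99 pp.

5.99 percentage points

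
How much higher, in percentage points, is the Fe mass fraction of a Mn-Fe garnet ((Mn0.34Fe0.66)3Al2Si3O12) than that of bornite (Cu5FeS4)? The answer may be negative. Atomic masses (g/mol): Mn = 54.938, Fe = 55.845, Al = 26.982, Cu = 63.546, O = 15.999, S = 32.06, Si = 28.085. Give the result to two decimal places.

11.13 percentage points

First mineral: 110.573 g Fe in 496.817 g formula = 22.26 wt% Fe.
Second mineral: 55.845 g Fe in 501.815 g formula = 11.13 wt% Fe.
22.26% − 11.13% gives a difference of 11.13 percentage points.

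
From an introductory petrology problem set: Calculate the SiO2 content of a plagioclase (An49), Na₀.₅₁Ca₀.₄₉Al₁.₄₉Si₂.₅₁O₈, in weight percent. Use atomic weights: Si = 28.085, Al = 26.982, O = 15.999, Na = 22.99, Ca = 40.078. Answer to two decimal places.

M(Na₀.₅₁Ca₀.₄₉Al₁.₄₉Si₂.₅₁O₈) = 270.052 g/mol; M(SiO2) = 60.083 g/mol.
Moles SiO2 per formula unit = 2.51 Si ÷ 1 = 2.5100.
SiO2 fraction = (2.5100 × 60.083) / 270.052 = 150.808/270.052 = 0.5584.

55.84 wt%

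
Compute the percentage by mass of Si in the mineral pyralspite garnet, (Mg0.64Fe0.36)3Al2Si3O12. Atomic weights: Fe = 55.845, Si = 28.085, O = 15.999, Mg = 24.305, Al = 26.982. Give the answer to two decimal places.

19.27 wt%

Molar mass of (Mg0.64Fe0.36)3Al2Si3O12: 1.92*24.305 + 1.08*55.845 + 2*26.982 + 3*28.085 + 12*15.999 = 437.185 g/mol.
Mass of Si per formula unit: 3 × 28.085 = 84.255 g.
Weight fraction Si = 84.255 / 437.185 = 0.1927.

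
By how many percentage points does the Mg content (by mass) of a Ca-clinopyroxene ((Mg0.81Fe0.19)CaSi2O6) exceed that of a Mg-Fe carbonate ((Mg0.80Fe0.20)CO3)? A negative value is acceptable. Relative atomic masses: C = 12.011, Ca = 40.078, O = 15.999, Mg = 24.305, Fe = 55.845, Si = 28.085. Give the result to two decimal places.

-12.61 percentage points

Mg in (Mg0.81Fe0.19)CaSi2O6: molar mass 222.540 g/mol; 0.81×24.305 = 19.687 g → 8.85 wt%.
Mg in (Mg0.80Fe0.20)CO3: molar mass 90.621 g/mol; 0.80×24.305 = 19.444 g → 21.46 wt%.
Difference = 8.85 − 21.46 = -12.61 percentage points.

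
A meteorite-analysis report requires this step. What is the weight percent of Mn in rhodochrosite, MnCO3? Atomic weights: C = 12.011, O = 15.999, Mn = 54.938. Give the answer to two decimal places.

47.79 wt%

Molar mass of MnCO3: 1·54.938 + 1·12.011 + 3·15.999 = 114.946 g/mol.
Mass of Mn per formula unit: 1 × 54.938 = 54.938 g.
Weight fraction Mn = 54.938 / 114.946 = 0.4779.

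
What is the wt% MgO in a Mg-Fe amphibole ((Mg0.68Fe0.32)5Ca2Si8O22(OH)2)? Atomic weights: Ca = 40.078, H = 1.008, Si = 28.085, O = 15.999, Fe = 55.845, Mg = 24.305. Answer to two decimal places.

Molar mass of (Mg0.68Fe0.32)5Ca2Si8O22(OH)2 = 3.40*24.305 + 1.60*55.845 + 2*40.078 + 8*28.085 + 24*15.999 + 2*1.008 = 862.817 g/mol.
Each formula unit contains 3.40 Mg, equivalent to 3.40/1 = 3.4000 mol MgO.
M(MgO) = 1×24.305 + 1×15.999 = 40.304 g/mol.
Mass of MgO per formula unit = 3.4000 × 40.304 = 137.034 g.
MgO wt% = 137.034 / 862.817 × 100 = 15.88%.

15.88 wt%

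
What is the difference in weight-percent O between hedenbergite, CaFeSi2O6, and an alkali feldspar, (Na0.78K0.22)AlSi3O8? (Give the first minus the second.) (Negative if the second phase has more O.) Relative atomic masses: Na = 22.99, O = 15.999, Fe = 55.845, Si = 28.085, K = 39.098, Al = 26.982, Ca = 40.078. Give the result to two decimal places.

M(CaFeSi2O6) = 248.087 g/mol, so wt% O = 95.994/248.087 × 100 = 38.69%.
M((Na0.78K0.22)AlSi3O8) = 265.763 g/mol, so wt% O = 127.992/265.763 × 100 = 48.16%.
38.69 − 48.16 = -9.47 pp.

-9.47 percentage points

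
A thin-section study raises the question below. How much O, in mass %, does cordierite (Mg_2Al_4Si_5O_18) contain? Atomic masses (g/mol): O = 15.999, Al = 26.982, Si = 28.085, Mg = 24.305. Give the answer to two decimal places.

49.23 mass %

M(Mg_2Al_4Si_5O_18) = 584.945 g/mol.
O contributes 18 × 15.999 = 287.982 g per mole.
287.982/584.945 = 0.4923 → 49.23%.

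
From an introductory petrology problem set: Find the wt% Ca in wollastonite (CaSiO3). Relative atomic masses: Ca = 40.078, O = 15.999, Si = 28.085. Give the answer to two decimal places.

Molar mass of CaSiO3: 1×40.078 + 1×28.085 + 3×15.999 = 116.160 g/mol.
Mass of Ca per formula unit: 1 × 40.078 = 40.078 g.
Weight fraction Ca = 40.078 / 116.160 = 0.3450.

34.50 wt%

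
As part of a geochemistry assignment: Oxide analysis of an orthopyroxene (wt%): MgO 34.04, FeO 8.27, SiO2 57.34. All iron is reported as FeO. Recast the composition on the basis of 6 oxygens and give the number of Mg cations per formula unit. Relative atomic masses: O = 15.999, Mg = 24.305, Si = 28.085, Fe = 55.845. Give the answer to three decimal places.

34.04 wt% MgO ÷ 40.304 g/mol = 0.84458 mol, giving 0.84458 Mg and 0.84458 O.
8.27 wt% FeO ÷ 71.844 g/mol = 0.11511 mol, giving 0.11511 Fe and 0.11511 O.
57.34 wt% SiO2 ÷ 60.083 g/mol = 0.95435 mol, giving 0.95435 Si and 1.90870 O.
Oxygen sums to 2.86839; scaling by 6/2.86839 = 2.09177 puts the formula on 6 O.
Mg: 0.84458 × 2.09177 = 1.767 atoms per formula unit.

1.767 Mg apfu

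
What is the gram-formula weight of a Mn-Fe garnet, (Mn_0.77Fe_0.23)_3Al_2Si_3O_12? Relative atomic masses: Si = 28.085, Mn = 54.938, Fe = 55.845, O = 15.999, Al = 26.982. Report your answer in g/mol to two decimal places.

495.65 g/mol

The formula mass is the sum 2.31*54.938 + 0.69*55.845 + 2*26.982 + 3*28.085 + 12*15.999.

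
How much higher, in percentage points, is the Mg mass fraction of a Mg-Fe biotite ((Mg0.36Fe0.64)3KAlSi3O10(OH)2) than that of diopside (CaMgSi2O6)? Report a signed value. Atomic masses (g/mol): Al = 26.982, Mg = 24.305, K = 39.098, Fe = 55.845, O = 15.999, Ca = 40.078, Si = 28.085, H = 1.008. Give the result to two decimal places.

Mg in (Mg0.36Fe0.64)3KAlSi3O10(OH)2: molar mass 477.811 g/mol; 1.08×24.305 = 26.249 g → 5.49 wt%.
Mg in CaMgSi2O6: molar mass 216.547 g/mol; 1×24.305 = 24.305 g → 11.22 wt%.
Difference = 5.49 − 11.22 = -5.73 percentage points.

-5.73 percentage points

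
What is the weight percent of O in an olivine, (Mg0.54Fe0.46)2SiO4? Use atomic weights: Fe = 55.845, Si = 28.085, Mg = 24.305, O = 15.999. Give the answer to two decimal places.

Formula mass = 1.08·24.305 + 0.92·55.845 + 1·28.085 + 4·15.999 = 169.708 g/mol, of which 63.996 g is O.
So O makes up 63.996/169.708 = 0.3771 of the mass, i.e. 37.71%.

37.71 wt%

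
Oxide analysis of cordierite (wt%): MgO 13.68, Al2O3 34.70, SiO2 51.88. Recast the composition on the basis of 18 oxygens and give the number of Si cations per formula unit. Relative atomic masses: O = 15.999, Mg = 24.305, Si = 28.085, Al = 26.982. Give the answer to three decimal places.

MgO (M=40.304): mol = 0.33942; Mg = 0.33942, O = 0.33942.
Al2O3 (M=101.961): mol = 0.34033; Al = 0.68066, O = 1.02099.
SiO2 (M=60.083): mol = 0.86347; Si = 0.86347, O = 1.72694.
ΣO = 3.08735; factor = 18/ΣO = 5.83024.
Si apfu = 0.86347 × 5.83024 = 5.034.

5.034 Si apfu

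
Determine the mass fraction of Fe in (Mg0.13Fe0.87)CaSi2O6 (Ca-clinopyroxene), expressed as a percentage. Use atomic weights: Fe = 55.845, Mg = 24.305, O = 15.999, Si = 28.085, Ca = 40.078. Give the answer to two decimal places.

19.91 mass %

Formula mass = 0.13×24.305 + 0.87×55.845 + 1×40.078 + 2×28.085 + 6×15.999 = 243.987 g/mol, of which 48.585 g is Fe.
So Fe makes up 48.585/243.987 = 0.1991 of the mass, i.e. 19.91%.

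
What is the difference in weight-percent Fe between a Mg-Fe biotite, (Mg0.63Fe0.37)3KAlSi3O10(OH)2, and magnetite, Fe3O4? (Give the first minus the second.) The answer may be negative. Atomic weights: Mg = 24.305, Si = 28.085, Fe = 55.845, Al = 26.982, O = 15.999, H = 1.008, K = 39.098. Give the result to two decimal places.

M((Mg0.63Fe0.37)3KAlSi3O10(OH)2) = 452.263 g/mol, so wt% Fe = 61.988/452.263 × 100 = 13.71%.
M(Fe3O4) = 231.531 g/mol, so wt% Fe = 167.535/231.531 × 100 = 72.36%.
13.71 − 72.36 = -58.65 pp.

-58.65 percentage points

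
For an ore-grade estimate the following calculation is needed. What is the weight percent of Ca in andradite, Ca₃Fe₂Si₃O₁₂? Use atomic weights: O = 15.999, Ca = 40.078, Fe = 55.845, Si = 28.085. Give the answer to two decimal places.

23.66 mass %

Molar mass of Ca₃Fe₂Si₃O₁₂: 3*40.078 + 2*55.845 + 3*28.085 + 12*15.999 = 508.167 g/mol.
Mass of Ca per formula unit: 3 × 40.078 = 120.234 g.
Weight fraction Ca = 120.234 / 508.167 = 0.2366.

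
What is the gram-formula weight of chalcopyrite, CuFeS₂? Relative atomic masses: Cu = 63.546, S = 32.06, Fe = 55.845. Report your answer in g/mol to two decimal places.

183.51 g/mol

The formula mass is the sum 1(63.546) + 1(55.845) + 2(32.06).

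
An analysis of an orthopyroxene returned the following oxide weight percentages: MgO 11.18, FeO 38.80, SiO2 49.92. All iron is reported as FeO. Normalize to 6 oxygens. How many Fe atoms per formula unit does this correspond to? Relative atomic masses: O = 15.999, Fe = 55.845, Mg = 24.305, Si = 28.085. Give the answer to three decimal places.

1.307 Fe apfu

MgO: 11.18/40.304 = 0.27739 mol → 0.27739 mol Mg, 0.27739 mol O.
FeO: 38.80/71.844 = 0.54006 mol → 0.54006 mol Fe, 0.54006 mol O.
SiO2: 49.92/60.083 = 0.83085 mol → 0.83085 mol Si, 1.66170 mol O.
Total oxygen = 2.47915 mol. Normalization factor = 6/2.47915 = 2.42018.
Fe per 6 O = 0.54006 × 2.42018 = 1.307.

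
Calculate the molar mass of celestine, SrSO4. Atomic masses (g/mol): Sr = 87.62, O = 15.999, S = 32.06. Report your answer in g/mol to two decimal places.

M = 1·87.62 + 1·32.06 + 4·15.999

183.68 g/mol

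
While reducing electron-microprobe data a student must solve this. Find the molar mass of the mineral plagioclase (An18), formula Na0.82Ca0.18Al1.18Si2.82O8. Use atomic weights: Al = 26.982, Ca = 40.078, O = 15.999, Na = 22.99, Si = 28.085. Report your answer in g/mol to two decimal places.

265.10 g/mol

Na: 0.82 × 22.99 = 18.8518
Ca: 0.18 × 40.078 = 7.2140
Al: 1.18 × 26.982 = 31.8388
Si: 2.82 × 28.085 = 79.1997
O: 8 × 15.999 = 127.9920
Summing the contributions gives the formula mass.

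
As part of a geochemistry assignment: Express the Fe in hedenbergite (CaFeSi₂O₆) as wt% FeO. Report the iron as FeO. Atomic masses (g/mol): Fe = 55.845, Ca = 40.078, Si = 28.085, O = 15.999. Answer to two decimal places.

28.96 wt%

Molar mass of CaFeSi₂O₆ = 1×40.078 + 1×55.845 + 2×28.085 + 6×15.999 = 248.087 g/mol.
Each formula unit contains 1 Fe, equivalent to 1/1 = 1.0000 mol FeO.
M(FeO) = 1×55.845 + 1×15.999 = 71.844 g/mol.
Mass of FeO per formula unit = 1.0000 × 71.844 = 71.844 g.
FeO wt% = 71.844 / 248.087 × 100 = 28.96%.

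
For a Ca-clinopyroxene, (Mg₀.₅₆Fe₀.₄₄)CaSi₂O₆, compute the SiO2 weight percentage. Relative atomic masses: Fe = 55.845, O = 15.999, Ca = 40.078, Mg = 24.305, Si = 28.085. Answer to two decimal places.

52.15 wt%

Molar mass of (Mg₀.₅₆Fe₀.₄₄)CaSi₂O₆ = 0.56*24.305 + 0.44*55.845 + 1*40.078 + 2*28.085 + 6*15.999 = 230.425 g/mol.
Each formula unit contains 2 Si, equivalent to 2/1 = 2.0000 mol SiO2.
M(SiO2) = 1×28.085 + 2×15.999 = 60.083 g/mol.
Mass of SiO2 per formula unit = 2.0000 × 60.083 = 120.166 g.
SiO2 wt% = 120.166 / 230.425 × 100 = 52.15%.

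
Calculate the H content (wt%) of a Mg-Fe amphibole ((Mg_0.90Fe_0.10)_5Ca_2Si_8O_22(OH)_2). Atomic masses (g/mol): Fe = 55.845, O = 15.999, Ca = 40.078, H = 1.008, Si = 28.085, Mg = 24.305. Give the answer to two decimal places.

0.24 wt%

M((Mg_0.90Fe_0.10)_5Ca_2Si_8O_22(OH)_2) = 828.123 g/mol.
H contributes 2 × 1.008 = 2.016 g per mole.
2.016/828.123 = 0.0024 → 0.24%.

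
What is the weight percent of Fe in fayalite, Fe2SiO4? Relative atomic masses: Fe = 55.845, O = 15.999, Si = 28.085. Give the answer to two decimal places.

Molar mass of Fe2SiO4: 2×55.845 + 1×28.085 + 4×15.999 = 203.771 g/mol.
Mass of Fe per formula unit: 2 × 55.845 = 111.690 g.
Weight fraction Fe = 111.690 / 203.771 = 0.5481.

54.81 weight percent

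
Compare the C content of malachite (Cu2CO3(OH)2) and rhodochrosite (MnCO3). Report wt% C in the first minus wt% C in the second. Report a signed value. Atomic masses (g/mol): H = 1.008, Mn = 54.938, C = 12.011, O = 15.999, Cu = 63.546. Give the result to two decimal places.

M(Cu2CO3(OH)2) = 221.114 g/mol, so wt% C = 12.011/221.114 × 100 = 5.43%.
M(MnCO3) = 114.946 g/mol, so wt% C = 12.011/114.946 × 100 = 10.45%.
5.43 − 10.45 = -5.02 pp.

-5.02 percentage points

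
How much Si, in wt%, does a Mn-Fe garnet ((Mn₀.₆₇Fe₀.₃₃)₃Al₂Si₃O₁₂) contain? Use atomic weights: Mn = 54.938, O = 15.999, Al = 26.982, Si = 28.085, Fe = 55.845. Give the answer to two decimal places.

Formula mass = 2.01×54.938 + 0.99×55.845 + 2×26.982 + 3×28.085 + 12×15.999 = 495.919 g/mol, of which 84.255 g is Si.
So Si makes up 84.255/495.919 = 0.1699 of the mass, i.e. 16.99%.

16.99 wt%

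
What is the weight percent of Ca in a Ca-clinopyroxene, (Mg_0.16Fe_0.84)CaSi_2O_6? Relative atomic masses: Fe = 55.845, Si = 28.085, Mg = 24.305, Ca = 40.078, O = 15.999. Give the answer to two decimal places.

Molar mass of (Mg_0.16Fe_0.84)CaSi_2O_6: 0.16·24.305 + 0.84·55.845 + 1·40.078 + 2·28.085 + 6·15.999 = 243.041 g/mol.
Mass of Ca per formula unit: 1 × 40.078 = 40.078 g.
Weight fraction Ca = 40.078 / 243.041 = 0.1649.

16.49 wt%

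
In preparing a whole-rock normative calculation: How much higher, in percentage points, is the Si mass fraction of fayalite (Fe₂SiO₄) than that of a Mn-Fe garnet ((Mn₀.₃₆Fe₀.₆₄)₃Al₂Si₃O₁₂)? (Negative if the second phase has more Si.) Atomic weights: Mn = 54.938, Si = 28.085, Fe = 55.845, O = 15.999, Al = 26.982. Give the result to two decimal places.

-3.18 percentage points

First mineral: 28.085 g Si in 203.771 g formula = 13.78 wt% Si.
Second mineral: 84.255 g Si in 496.762 g formula = 16.96 wt% Si.
13.78% − 16.96% gives a difference of -3.18 percentage points.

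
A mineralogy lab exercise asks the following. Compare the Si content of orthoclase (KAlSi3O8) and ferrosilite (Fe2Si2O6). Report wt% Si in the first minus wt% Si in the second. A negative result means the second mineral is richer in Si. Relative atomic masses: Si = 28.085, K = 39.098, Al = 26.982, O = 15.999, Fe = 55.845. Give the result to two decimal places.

Si in KAlSi3O8: molar mass 278.327 g/mol; 3×28.085 = 84.255 g → 30.27 wt%.
Si in Fe2Si2O6: molar mass 263.854 g/mol; 2×28.085 = 56.170 g → 21.29 wt%.
Difference = 30.27 − 21.29 = 8.98 percentage points.

8.98 percentage points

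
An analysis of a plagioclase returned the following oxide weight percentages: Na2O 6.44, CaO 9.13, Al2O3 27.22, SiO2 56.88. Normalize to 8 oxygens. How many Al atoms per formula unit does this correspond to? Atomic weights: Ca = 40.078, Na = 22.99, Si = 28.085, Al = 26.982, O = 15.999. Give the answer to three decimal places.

6.44 wt% Na2O ÷ 61.979 g/mol = 0.10391 mol, giving 0.20782 Na and 0.10391 O.
9.13 wt% CaO ÷ 56.077 g/mol = 0.16281 mol, giving 0.16281 Ca and 0.16281 O.
27.22 wt% Al2O3 ÷ 101.961 g/mol = 0.26696 mol, giving 0.53392 Al and 0.80088 O.
56.88 wt% SiO2 ÷ 60.083 g/mol = 0.94669 mol, giving 0.94669 Si and 1.89338 O.
Oxygen sums to 2.96098; scaling by 8/2.96098 = 2.70181 puts the formula on 8 O.
Al: 0.53392 × 2.70181 = 1.443 atoms per formula unit.

1.443 Al apfu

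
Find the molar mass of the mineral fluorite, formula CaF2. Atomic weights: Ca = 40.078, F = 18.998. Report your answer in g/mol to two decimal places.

78.07 g/mol

The formula mass is the sum 1(40.078) + 2(18.998).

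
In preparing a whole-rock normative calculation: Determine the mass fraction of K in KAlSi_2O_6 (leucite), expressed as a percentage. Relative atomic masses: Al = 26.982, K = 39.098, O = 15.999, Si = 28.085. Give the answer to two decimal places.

Formula mass = 1·39.098 + 1·26.982 + 2·28.085 + 6·15.999 = 218.244 g/mol, of which 39.098 g is K.
So K makes up 39.098/218.244 = 0.1791 of the mass, i.e. 17.91%.

17.91 wt%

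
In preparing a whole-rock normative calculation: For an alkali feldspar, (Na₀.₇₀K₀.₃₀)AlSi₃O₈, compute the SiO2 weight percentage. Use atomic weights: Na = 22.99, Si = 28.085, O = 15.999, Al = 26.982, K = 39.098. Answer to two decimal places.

67.50 wt%

M((Na₀.₇₀K₀.₃₀)AlSi₃O₈) = 267.051 g/mol; M(SiO2) = 60.083 g/mol.
Moles SiO2 per formula unit = 3 Si ÷ 1 = 3.0000.
SiO2 fraction = (3.0000 × 60.083) / 267.051 = 180.249/267.051 = 0.6750.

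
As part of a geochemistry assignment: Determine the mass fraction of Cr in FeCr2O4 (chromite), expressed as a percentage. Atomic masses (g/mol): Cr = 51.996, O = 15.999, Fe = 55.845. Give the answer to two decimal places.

46.46 mass %

M(FeCr2O4) = 223.833 g/mol.
Cr contributes 2 × 51.996 = 103.992 g per mole.
103.992/223.833 = 0.4646 → 46.46%.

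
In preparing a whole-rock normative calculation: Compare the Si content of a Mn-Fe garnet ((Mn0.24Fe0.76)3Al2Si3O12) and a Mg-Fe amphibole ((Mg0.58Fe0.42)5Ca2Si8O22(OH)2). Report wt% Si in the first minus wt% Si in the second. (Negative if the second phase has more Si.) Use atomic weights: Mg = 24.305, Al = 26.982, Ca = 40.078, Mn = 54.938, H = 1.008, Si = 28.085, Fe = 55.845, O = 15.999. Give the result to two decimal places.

-8.62 percentage points

First mineral: 84.255 g Si in 497.089 g formula = 16.95 wt% Si.
Second mineral: 224.680 g Si in 878.587 g formula = 25.57 wt% Si.
16.95% − 25.57% gives a difference of -8.62 percentage points.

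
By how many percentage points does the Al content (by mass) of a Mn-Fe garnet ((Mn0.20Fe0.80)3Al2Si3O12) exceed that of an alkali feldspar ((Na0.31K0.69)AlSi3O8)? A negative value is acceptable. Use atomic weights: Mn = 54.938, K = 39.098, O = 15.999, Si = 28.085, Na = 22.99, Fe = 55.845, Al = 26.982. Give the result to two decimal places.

0.98 percentage points

First mineral: 53.964 g Al in 497.198 g formula = 10.85 wt% Al.
Second mineral: 26.982 g Al in 273.334 g formula = 9.87 wt% Al.
10.85% − 9.87% gives a difference of 0.98 percentage points.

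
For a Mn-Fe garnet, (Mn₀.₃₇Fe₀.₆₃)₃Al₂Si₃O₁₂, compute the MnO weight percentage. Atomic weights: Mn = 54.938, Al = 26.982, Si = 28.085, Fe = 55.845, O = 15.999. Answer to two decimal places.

M((Mn₀.₃₇Fe₀.₆₃)₃Al₂Si₃O₁₂) = 496.735 g/mol; M(MnO) = 70.937 g/mol.
Moles MnO per formula unit = 1.11 Mn ÷ 1 = 1.1100.
MnO fraction = (1.1100 × 70.937) / 496.735 = 78.740/496.735 = 0.1585.

15.85 wt%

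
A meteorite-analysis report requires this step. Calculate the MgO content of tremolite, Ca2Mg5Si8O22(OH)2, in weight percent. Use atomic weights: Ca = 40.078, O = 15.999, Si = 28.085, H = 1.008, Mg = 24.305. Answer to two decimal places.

Formula mass = 812.353 g/mol.
5 Mg → 5.0000 mol MgO per formula unit; M(MgO) = 40.304, so MgO mass = 201.520 g.
201.520/812.353 × 100 = 24.81 wt%.

24.81 wt%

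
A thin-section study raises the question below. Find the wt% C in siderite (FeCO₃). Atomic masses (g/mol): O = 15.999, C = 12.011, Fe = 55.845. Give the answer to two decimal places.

M(FeCO₃) = 115.853 g/mol.
C contributes 1 × 12.011 = 12.011 g per mole.
12.011/115.853 = 0.1037 → 10.37%.

10.37 wt%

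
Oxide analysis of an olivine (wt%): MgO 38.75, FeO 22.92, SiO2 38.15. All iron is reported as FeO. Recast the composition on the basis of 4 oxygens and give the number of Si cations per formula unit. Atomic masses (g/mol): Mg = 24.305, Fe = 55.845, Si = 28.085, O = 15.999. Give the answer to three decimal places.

38.75 wt% MgO ÷ 40.304 g/mol = 0.96144 mol, giving 0.96144 Mg and 0.96144 O.
22.92 wt% FeO ÷ 71.844 g/mol = 0.31902 mol, giving 0.31902 Fe and 0.31902 O.
38.15 wt% SiO2 ÷ 60.083 g/mol = 0.63495 mol, giving 0.63495 Si and 1.26990 O.
Oxygen sums to 2.55036; scaling by 4/2.55036 = 1.56841 puts the formula on 4 O.
Si: 0.63495 × 1.56841 = 0.996 atoms per formula unit.

0.996 Si apfu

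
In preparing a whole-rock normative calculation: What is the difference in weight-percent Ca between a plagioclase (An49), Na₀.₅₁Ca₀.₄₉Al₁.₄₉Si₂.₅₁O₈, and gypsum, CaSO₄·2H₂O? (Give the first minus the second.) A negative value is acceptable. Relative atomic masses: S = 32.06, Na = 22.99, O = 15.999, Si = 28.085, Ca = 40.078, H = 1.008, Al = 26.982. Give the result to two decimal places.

-16.01 percentage points

First mineral: 19.638 g Ca in 270.052 g formula = 7.27 wt% Ca.
Second mineral: 40.078 g Ca in 172.164 g formula = 23.28 wt% Ca.
7.27% − 23.28% gives a difference of -16.01 percentage points.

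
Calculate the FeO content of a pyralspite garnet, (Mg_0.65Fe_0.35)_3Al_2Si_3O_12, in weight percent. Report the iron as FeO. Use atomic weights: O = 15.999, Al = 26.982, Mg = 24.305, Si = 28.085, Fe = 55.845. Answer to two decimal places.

17.29 wt%

Formula mass = 436.239 g/mol.
1.05 Fe → 1.0500 mol FeO per formula unit; M(FeO) = 71.844, so FeO mass = 75.436 g.
75.436/436.239 × 100 = 17.29 wt%.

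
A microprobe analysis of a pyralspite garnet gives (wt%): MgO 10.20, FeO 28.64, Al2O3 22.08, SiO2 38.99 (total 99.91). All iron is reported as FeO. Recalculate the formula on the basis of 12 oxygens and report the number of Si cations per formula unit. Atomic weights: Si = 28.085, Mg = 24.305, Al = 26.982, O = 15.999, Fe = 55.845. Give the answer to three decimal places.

10.20 wt% MgO ÷ 40.304 g/mol = 0.25308 mol, giving 0.25308 Mg and 0.25308 O.
28.64 wt% FeO ÷ 71.844 g/mol = 0.39864 mol, giving 0.39864 Fe and 0.39864 O.
22.08 wt% Al2O3 ÷ 101.961 g/mol = 0.21655 mol, giving 0.43310 Al and 0.64965 O.
38.99 wt% SiO2 ÷ 60.083 g/mol = 0.64894 mol, giving 0.64894 Si and 1.29788 O.
Oxygen sums to 2.59925; scaling by 12/2.59925 = 4.61672 puts the formula on 12 O.
Si: 0.64894 × 4.61672 = 2.996 atoms per formula unit.

2.996 Si apfu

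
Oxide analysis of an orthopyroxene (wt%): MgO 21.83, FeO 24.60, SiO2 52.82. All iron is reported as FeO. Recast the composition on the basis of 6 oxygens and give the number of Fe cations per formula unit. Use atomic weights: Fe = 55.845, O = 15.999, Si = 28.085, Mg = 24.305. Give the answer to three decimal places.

MgO: 21.83/40.304 = 0.54163 mol → 0.54163 mol Mg, 0.54163 mol O.
FeO: 24.60/71.844 = 0.34241 mol → 0.34241 mol Fe, 0.34241 mol O.
SiO2: 52.82/60.083 = 0.87912 mol → 0.87912 mol Si, 1.75824 mol O.
Total oxygen = 2.64228 mol. Normalization factor = 6/2.64228 = 2.27077.
Fe per 6 O = 0.34241 × 2.27077 = 0.778.

0.778 Fe apfu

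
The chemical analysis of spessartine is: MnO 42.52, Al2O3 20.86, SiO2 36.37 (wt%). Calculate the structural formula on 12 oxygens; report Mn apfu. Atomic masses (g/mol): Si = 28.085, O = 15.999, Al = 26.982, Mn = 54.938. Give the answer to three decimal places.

2.968 Mn apfu

MnO: 42.52/70.937 = 0.59941 mol → 0.59941 mol Mn, 0.59941 mol O.
Al2O3: 20.86/101.961 = 0.20459 mol → 0.40918 mol Al, 0.61377 mol O.
SiO2: 36.37/60.083 = 0.60533 mol → 0.60533 mol Si, 1.21066 mol O.
Total oxygen = 2.42384 mol. Normalization factor = 12/2.42384 = 4.95082.
Mn per 12 O = 0.59941 × 4.95082 = 2.968.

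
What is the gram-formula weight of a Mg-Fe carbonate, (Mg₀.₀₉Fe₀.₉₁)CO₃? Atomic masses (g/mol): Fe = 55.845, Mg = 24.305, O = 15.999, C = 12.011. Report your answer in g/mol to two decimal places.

M = 0.09×24.305 + 0.91×55.845 + 1×12.011 + 3×15.999

113.01 g/mol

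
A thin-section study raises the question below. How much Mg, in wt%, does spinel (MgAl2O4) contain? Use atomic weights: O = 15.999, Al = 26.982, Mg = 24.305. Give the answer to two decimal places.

Formula mass = 1·24.305 + 2·26.982 + 4·15.999 = 142.265 g/mol, of which 24.305 g is Mg.
So Mg makes up 24.305/142.265 = 0.1708 of the mass, i.e. 17.08%.

17.08 wt%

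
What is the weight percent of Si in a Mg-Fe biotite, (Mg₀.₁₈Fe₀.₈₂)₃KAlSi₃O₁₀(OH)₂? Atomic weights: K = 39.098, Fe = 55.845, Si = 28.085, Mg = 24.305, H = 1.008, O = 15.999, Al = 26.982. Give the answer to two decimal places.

17.03 wt%

Formula mass = 0.54*24.305 + 2.46*55.845 + 1*39.098 + 1*26.982 + 3*28.085 + 12*15.999 + 2*1.008 = 494.842 g/mol, of which 84.255 g is Si.
So Si makes up 84.255/494.842 = 0.1703 of the mass, i.e. 17.03%.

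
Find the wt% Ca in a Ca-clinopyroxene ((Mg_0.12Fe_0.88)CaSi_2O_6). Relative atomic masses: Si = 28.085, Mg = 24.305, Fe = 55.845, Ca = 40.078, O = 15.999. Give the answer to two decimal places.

Formula mass = 0.12*24.305 + 0.88*55.845 + 1*40.078 + 2*28.085 + 6*15.999 = 244.302 g/mol, of which 40.078 g is Ca.
So Ca makes up 40.078/244.302 = 0.1641 of the mass, i.e. 16.41%.

16.41 mass %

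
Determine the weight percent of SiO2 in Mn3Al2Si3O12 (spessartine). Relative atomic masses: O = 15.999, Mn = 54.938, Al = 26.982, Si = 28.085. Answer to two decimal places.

Molar mass of Mn3Al2Si3O12 = 3·54.938 + 2·26.982 + 3·28.085 + 12·15.999 = 495.021 g/mol.
Each formula unit contains 3 Si, equivalent to 3/1 = 3.0000 mol SiO2.
M(SiO2) = 1×28.085 + 2×15.999 = 60.083 g/mol.
Mass of SiO2 per formula unit = 3.0000 × 60.083 = 180.249 g.
SiO2 wt% = 180.249 / 495.021 × 100 = 36.41%.

36.41 wt%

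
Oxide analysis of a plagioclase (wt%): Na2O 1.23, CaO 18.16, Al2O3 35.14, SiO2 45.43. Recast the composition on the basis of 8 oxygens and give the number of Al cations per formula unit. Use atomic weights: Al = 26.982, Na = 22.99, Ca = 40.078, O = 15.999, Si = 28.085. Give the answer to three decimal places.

1.908 Al apfu

Na2O: 1.23/61.979 = 0.01985 mol → 0.03970 mol Na, 0.01985 mol O.
CaO: 18.16/56.077 = 0.32384 mol → 0.32384 mol Ca, 0.32384 mol O.
Al2O3: 35.14/101.961 = 0.34464 mol → 0.68928 mol Al, 1.03392 mol O.
SiO2: 45.43/60.083 = 0.75612 mol → 0.75612 mol Si, 1.51224 mol O.
Total oxygen = 2.88985 mol. Normalization factor = 8/2.88985 = 2.76831.
Al per 8 O = 0.68928 × 2.76831 = 1.908.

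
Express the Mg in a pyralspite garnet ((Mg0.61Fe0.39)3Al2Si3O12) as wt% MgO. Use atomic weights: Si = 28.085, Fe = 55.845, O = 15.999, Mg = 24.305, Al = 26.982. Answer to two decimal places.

16.76 wt%

Formula mass = 440.024 g/mol.
1.83 Mg → 1.8300 mol MgO per formula unit; M(MgO) = 40.304, so MgO mass = 73.756 g.
73.756/440.024 × 100 = 16.76 wt%.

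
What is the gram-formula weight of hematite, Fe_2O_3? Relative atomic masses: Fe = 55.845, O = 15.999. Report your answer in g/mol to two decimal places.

159.69 g/mol

M = 2×55.845 + 3×15.999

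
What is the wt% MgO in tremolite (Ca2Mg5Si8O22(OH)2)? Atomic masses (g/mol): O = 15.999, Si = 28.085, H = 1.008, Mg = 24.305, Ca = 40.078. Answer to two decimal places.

24.81 wt%

M(Ca2Mg5Si8O22(OH)2) = 812.353 g/mol; M(MgO) = 40.304 g/mol.
Moles MgO per formula unit = 5 Mg ÷ 1 = 5.0000.
MgO fraction = (5.0000 × 40.304) / 812.353 = 201.520/812.353 = 0.2481.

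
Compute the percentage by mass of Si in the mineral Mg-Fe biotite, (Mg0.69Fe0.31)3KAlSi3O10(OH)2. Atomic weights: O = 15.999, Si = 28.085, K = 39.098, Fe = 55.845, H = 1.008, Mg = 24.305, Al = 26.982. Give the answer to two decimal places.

Formula mass = 2.07*24.305 + 0.93*55.845 + 1*39.098 + 1*26.982 + 3*28.085 + 12*15.999 + 2*1.008 = 446.586 g/mol, of which 84.255 g is Si.
So Si makes up 84.255/446.586 = 0.1887 of the mass, i.e. 18.87%.

18.87 weight percent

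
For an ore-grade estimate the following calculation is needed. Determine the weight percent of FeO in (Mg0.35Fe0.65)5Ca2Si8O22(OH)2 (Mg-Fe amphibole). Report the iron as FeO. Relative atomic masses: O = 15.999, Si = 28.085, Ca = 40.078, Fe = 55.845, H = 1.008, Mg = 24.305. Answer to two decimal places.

Formula mass = 914.858 g/mol.
3.25 Fe → 3.2500 mol FeO per formula unit; M(FeO) = 71.844, so FeO mass = 233.493 g.
233.493/914.858 × 100 = 25.52 wt%.

25.52 wt%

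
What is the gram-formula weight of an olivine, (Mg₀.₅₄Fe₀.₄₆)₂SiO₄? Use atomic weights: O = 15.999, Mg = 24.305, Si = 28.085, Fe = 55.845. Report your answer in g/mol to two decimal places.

169.71 g/mol

M = 1.08×24.305 + 0.92×55.845 + 1×28.085 + 4×15.999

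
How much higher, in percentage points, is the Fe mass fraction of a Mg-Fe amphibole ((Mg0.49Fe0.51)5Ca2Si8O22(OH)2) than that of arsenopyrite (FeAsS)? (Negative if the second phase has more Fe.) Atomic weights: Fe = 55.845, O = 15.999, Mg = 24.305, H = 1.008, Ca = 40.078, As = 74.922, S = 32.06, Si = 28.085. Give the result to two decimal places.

-18.35 percentage points

First mineral: 142.405 g Fe in 892.780 g formula = 15.95 wt% Fe.
Second mineral: 55.845 g Fe in 162.827 g formula = 34.30 wt% Fe.
15.95% − 34.30% gives a difference of -18.35 percentage points.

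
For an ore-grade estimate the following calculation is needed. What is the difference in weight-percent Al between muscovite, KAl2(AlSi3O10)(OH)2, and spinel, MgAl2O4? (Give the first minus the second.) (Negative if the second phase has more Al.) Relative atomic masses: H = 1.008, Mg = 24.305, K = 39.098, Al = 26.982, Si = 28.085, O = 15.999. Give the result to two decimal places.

-17.61 percentage points

Al in KAl2(AlSi3O10)(OH)2: molar mass 398.303 g/mol; 3×26.982 = 80.946 g → 20.32 wt%.
Al in MgAl2O4: molar mass 142.265 g/mol; 2×26.982 = 53.964 g → 37.93 wt%.
Difference = 20.32 − 37.93 = -17.61 percentage points.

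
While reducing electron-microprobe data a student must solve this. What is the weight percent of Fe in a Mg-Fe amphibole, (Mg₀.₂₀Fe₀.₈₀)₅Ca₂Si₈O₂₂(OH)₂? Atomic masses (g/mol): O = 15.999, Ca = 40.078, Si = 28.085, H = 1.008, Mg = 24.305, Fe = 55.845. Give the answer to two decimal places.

23.80 wt%

Formula mass = 1×24.305 + 4×55.845 + 2×40.078 + 8×28.085 + 24×15.999 + 2×1.008 = 938.513 g/mol, of which 223.380 g is Fe.
So Fe makes up 223.380/938.513 = 0.2380 of the mass, i.e. 23.80%.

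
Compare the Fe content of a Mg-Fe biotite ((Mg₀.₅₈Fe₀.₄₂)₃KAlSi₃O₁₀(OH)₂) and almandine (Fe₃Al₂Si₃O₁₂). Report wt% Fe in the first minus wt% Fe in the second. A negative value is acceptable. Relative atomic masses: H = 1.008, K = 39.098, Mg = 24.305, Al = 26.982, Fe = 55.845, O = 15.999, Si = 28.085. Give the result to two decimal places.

-18.26 percentage points

M((Mg₀.₅₈Fe₀.₄₂)₃KAlSi₃O₁₀(OH)₂) = 456.994 g/mol, so wt% Fe = 70.365/456.994 × 100 = 15.40%.
M(Fe₃Al₂Si₃O₁₂) = 497.742 g/mol, so wt% Fe = 167.535/497.742 × 100 = 33.66%.
15.40 − 33.66 = -18.26 pp.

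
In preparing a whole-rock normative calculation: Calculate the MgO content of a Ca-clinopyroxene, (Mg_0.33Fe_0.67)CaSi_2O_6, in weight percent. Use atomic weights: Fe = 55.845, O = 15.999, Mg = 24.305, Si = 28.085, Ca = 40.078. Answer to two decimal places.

5.60 wt%

Formula mass = 237.679 g/mol.
0.33 Mg → 0.3300 mol MgO per formula unit; M(MgO) = 40.304, so MgO mass = 13.300 g.
13.300/237.679 × 100 = 5.60 wt%.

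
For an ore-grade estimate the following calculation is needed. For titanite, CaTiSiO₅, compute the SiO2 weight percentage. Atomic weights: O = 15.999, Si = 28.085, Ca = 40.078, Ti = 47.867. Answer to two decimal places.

M(CaTiSiO₅) = 196.025 g/mol; M(SiO2) = 60.083 g/mol.
Moles SiO2 per formula unit = 1 Si ÷ 1 = 1.0000.
SiO2 fraction = (1.0000 × 60.083) / 196.025 = 60.083/196.025 = 0.3065.

30.65 wt%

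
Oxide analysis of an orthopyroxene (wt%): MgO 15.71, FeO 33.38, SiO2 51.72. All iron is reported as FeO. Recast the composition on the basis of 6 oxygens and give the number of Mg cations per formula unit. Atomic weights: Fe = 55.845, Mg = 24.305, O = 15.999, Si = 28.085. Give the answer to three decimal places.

0.908 Mg apfu

MgO (M=40.304): mol = 0.38979; Mg = 0.38979, O = 0.38979.
FeO (M=71.844): mol = 0.46462; Fe = 0.46462, O = 0.46462.
SiO2 (M=60.083): mol = 0.86081; Si = 0.86081, O = 1.72162.
ΣO = 2.57603; factor = 6/ΣO = 2.32917.
Mg apfu = 0.38979 × 2.32917 = 0.908.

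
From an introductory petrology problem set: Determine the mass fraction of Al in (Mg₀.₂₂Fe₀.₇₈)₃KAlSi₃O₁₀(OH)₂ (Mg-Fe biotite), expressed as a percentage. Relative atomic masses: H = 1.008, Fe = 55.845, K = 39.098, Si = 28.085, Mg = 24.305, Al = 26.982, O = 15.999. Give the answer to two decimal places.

5.49 wt%

Formula mass = 0.66*24.305 + 2.34*55.845 + 1*39.098 + 1*26.982 + 3*28.085 + 12*15.999 + 2*1.008 = 491.058 g/mol, of which 26.982 g is Al.
So Al makes up 26.982/491.058 = 0.0549 of the mass, i.e. 5.49%.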